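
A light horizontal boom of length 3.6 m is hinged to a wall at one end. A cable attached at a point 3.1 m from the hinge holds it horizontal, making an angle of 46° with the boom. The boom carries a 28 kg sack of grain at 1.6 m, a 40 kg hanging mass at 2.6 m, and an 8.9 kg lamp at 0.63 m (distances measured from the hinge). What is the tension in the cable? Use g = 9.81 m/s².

T ≈ 679 N

Choose the hinge as the axis so the unknown hinge reaction has zero arm there.
Sack of grain: 28 × 9.81 = 274.7 N down at 1.6 m → arm 1.6 m, τ = 274.7 × 1.6 = 439.5 N·m clockwise.
Hanging mass: 40 × 9.81 = 392.4 N down at 2.6 m → arm 2.6 m, τ = 392.4 × 2.6 = 1020 N·m clockwise.
Lamp: 8.9 × 9.81 = 87.31 N down at 0.63 m → arm 0.63 m, τ = 87.31 × 0.63 = 55.01 N·m clockwise.
Total clockwise load moment = 1515 N·m.
The cable tension T acts at 3.1 m; only its component perpendicular to the boom, T sinθ, produces torque. sin 46° = 0.7193.
For rotational equilibrium, T × 3.1 × 0.7193 = 1515, so T = 1515 / 2.23 = 679 N.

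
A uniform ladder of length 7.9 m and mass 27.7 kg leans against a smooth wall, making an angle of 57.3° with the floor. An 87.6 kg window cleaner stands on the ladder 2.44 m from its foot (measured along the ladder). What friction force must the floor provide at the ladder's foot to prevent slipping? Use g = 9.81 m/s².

Take moments about the foot of the ladder.
Ladder weight 27.7×9.81 = 271.7 N acts at 3.95 m along the ladder; its horizontal arm is 3.95·cos57.3° = 2.134 m → τ = 579.8 N·m clockwise.
Window cleaner: 87.6×9.81 = 859.4 N at 2.44 m → arm 1.318 m → τ = 1133 N·m clockwise.
Wall normal N acts horizontally at the top; its moment arm is the height L sinθ = 7.9·sin57.3° = 6.648 m, counterclockwise.
For rotational equilibrium, N × 6.648 = 1713, so N = 258 N.
ΣFx = 0: friction at the foot balances the wall's push, so f = N_wall = 258 N.

f ≈ 258 N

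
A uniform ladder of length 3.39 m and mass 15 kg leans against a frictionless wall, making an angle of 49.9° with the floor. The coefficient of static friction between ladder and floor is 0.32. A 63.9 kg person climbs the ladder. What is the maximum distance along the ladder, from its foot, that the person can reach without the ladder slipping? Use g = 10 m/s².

d ≈ 1.19 m

Choose the foot of the ladder as the axis so the floor normal and friction both act there and drop out.
Ladder weight 15×10 = 150 N acts at 1.695 m along the ladder; its horizontal arm is 1.695·cos49.9° = 1.092 m → τ = 163.8 N·m clockwise.
Person weight 63.9×10 = 639 N at distance d → arm d·cos49.9° → τ = 639·d·0.6441 clockwise.
Wall normal N at the top has arm L sinθ = 2.593 m counterclockwise, so Στ = 0 gives N·2.593 = 163.8 + 411.6·d.
ΣFy = 0 ⇒ N_floor = 789 N, so the maximum friction is μ_s·N_floor = 0.32×789 = 252.5 N. ΣFx = 0 ⇒ N_wall = f, so at the slipping point N = 252.5 N.
Substituting: 252.5×2.593 = 163.8 + 411.6·d ⇒ d = (654.7 − 163.8) / 411.6 = 1.19 m.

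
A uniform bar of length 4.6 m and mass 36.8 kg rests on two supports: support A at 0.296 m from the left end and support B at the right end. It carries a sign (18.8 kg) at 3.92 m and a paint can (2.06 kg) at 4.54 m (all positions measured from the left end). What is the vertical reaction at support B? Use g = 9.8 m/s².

R_B ≈ 343 N

Taking torques about support A:
Beam weight: 36.8 × 9.8 = 360.6 N down at 2.3 m → arm 2.004 m, τ = 360.6 × 2.004 = 722.6 N·m clockwise.
Sign: 18.8 × 9.8 = 184.2 N down at 3.92 m → arm 3.624 m, τ = 184.2 × 3.624 = 667.5 N·m clockwise.
Paint can: 2.06 × 9.8 = 20.19 N down at 4.54 m → arm 4.244 m, τ = 20.19 × 4.244 = 85.69 N·m clockwise.
Net load moment about support A = 1476 N·m clockwise.
Reaction R at support B is upward at 4.6 m, arm 4.304 m → moment R × 4.304 counterclockwise.
Setting net torque to zero: R × 4.304 = 1476 → R = 343 N.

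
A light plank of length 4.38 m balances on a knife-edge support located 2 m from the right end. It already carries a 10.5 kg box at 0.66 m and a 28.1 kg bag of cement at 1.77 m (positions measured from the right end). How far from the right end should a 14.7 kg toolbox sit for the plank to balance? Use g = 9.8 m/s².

Choose the knife-edge support (at 2 m from the right end) as the axis so the support reaction has zero arm there.
Box: 10.5 × 9.8 = 102.9 N down at 0.66 m → arm 1.34 m, τ = 102.9 × 1.34 = 137.9 N·m clockwise.
Bag of cement: 28.1 × 9.8 = 275.4 N down at 1.77 m → arm 0.23 m, τ = 275.4 × 0.23 = 63.34 N·m clockwise.
Net moment of existing loads = 201.2 N·m clockwise.
The toolbox weighs 14.7 × 9.8 = 144.1 N and must supply an equal counterclockwise moment, so its lever arm about the knife-edge support is 201.2 / 144.1 = 1.4 m.
That puts it at 2 + 1.4 = 3.4 m from the right end.

x ≈ 3.4 m from the right end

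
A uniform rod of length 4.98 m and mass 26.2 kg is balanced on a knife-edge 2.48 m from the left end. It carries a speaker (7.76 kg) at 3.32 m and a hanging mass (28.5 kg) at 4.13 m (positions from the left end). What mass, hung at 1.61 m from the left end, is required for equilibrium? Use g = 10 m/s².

Sum moments about the knife-edge (at 2.48 m from the left end) (the support reaction has zero arm there).
Beam weight: 26.2 × 10 = 262 N down at 2.49 m → arm 0.01 m, τ = 262 × 0.01 = 2.62 N·m clockwise.
Speaker: 7.76 × 10 = 77.6 N down at 3.32 m → arm 0.84 m, τ = 77.6 × 0.84 = 65.18 N·m clockwise.
Hanging mass: 28.5 × 10 = 285 N down at 4.13 m → arm 1.65 m, τ = 285 × 1.65 = 470.2 N·m clockwise.
Net moment of known loads = 538 N·m clockwise.
An unknown mass m at 1.61 m has arm 0.87 m; its moment is m·g·0.87 counterclockwise.
Στ = 0 ⇒ m × 10 × 0.87 = 538 ⇒ m = 538 / (10 × 0.87) = 61.8 kg.

m ≈ 61.8 kg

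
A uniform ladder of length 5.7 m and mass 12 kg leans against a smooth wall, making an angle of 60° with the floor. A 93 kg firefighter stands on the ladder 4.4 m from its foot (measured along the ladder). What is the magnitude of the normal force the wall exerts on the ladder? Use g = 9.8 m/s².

N_wall ≈ 440 N

About the foot of the ladder:
Ladder weight 12×9.8 = 117.6 N acts at 2.85 m along the ladder; its horizontal arm is 2.85·cos60° = 1.425 m → τ = 167.6 N·m clockwise.
Firefighter: 93×9.8 = 911.4 N at 4.4 m → arm 2.2 m → τ = 2005 N·m clockwise.
Wall normal N acts horizontally at the top; its moment arm is the height L sinθ = 5.7·sin60° = 4.936 m, counterclockwise.
For rotational equilibrium, N × 4.936 = 2173, so N = 440 N.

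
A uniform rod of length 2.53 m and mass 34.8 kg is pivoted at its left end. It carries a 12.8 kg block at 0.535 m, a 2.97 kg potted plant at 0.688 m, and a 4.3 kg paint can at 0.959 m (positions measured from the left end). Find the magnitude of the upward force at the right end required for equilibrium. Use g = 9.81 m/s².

Sum moments about the left end (the unknown pivot reaction has zero arm there).
Beam weight: 34.8 × 9.81 = 341.4 N down at 1.265 m → arm 1.265 m, τ = 341.4 × 1.265 = 431.9 N·m clockwise.
Block: 12.8 × 9.81 = 125.6 N down at 0.535 m → arm 0.535 m, τ = 125.6 × 0.535 = 67.2 N·m clockwise.
Potted plant: 2.97 × 9.81 = 29.14 N down at 0.688 m → arm 0.688 m, τ = 29.14 × 0.688 = 20.05 N·m clockwise.
Paint can: 4.3 × 9.81 = 42.18 N down at 0.959 m → arm 0.959 m, τ = 42.18 × 0.959 = 40.45 N·m clockwise.
Net moment of the loads = 559.6 N·m clockwise.
The upward force F acts at the right end, arm 2.53 m, giving F × 2.53 counterclockwise.
Στ = 0 ⇒ F × 2.53 = 559.6 ⇒ F = 559.6 / 2.53 = 221 N.

F ≈ 221 N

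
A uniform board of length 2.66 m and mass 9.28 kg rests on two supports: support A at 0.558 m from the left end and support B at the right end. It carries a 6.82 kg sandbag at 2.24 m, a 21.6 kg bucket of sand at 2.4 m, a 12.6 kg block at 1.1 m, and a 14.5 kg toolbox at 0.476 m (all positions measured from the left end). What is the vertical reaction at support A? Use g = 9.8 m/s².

R_A ≈ 336 N

Take moments about support B.
Beam weight: 9.28 × 9.8 = 90.94 N down at 1.33 m → arm 1.33 m, τ = 90.94 × 1.33 = 121 N·m counterclockwise.
Sandbag: 6.82 × 9.8 = 66.84 N down at 2.24 m → arm 0.42 m, τ = 66.84 × 0.42 = 28.07 N·m counterclockwise.
Bucket of sand: 21.6 × 9.8 = 211.7 N down at 2.4 m → arm 0.26 m, τ = 211.7 × 0.26 = 55.04 N·m counterclockwise.
Block: 12.6 × 9.8 = 123.5 N down at 1.1 m → arm 1.56 m, τ = 123.5 × 1.56 = 192.7 N·m counterclockwise.
Toolbox: 14.5 × 9.8 = 142.1 N down at 0.476 m → arm 2.184 m, τ = 142.1 × 2.184 = 310.3 N·m counterclockwise.
Net load moment about support B = 707.1 N·m counterclockwise.
Reaction R at support A is upward at 0.558 m, arm 2.102 m → moment R × 2.102 clockwise.
Balancing moments: R × 2.102 = 707.1, giving R = 336 N.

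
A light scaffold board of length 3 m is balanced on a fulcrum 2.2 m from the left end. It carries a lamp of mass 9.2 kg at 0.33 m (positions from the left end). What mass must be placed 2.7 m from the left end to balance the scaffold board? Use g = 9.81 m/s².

m ≈ 34.4 kg

Sum moments about the fulcrum (at 2.2 m from the left end) (the support reaction has zero arm there).
Lamp: 9.2 × 9.81 = 90.25 N down at 0.33 m → arm 1.87 m, τ = 90.25 × 1.87 = 168.8 N·m counterclockwise.
Net moment of known loads = 168.8 N·m counterclockwise.
An unknown mass m at 2.7 m has arm 0.5 m; its moment is m·g·0.5 clockwise.
For rotational equilibrium, m × 9.81 × 0.5 = 168.8, so m = 168.8 / (9.81 × 0.5) = 34.4 kg.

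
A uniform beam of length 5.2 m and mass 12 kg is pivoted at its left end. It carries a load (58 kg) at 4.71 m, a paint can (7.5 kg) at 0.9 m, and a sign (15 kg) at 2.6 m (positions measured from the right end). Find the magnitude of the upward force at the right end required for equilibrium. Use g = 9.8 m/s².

Choose the left end as the axis so the unknown pivot reaction has zero arm there.
Beam weight: 12 × 9.8 = 117.6 N down at 2.6 m → arm 2.6 m, τ = 117.6 × 2.6 = 305.8 N·m clockwise.
Load: 58 × 9.8 = 568.4 N down at 4.71 m → arm 0.49 m, τ = 568.4 × 0.49 = 278.5 N·m clockwise.
Paint can: 7.5 × 9.8 = 73.5 N down at 0.9 m → arm 4.3 m, τ = 73.5 × 4.3 = 316.1 N·m clockwise.
Sign: 15 × 9.8 = 147 N down at 2.6 m → arm 2.6 m, τ = 147 × 2.6 = 382.2 N·m clockwise.
Net moment of the loads = 1283 N·m clockwise.
The upward force F acts at the right end, arm 5.2 m, giving F × 5.2 counterclockwise.
Balancing moments: F × 5.2 = 1283, giving F = 1283 / 5.2 = 247 N.

F ≈ 247 N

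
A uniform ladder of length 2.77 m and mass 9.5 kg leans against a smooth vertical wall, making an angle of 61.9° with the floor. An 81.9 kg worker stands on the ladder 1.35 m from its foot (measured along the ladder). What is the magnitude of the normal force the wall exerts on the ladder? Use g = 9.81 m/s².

About the foot of the ladder:
Ladder weight 9.5×9.81 = 93.2 N acts at 1.385 m along the ladder; its horizontal arm is 1.385·cos61.9° = 0.6524 m → τ = 60.8 N·m clockwise.
Worker: 81.9×9.81 = 803.4 N at 1.35 m → arm 0.6359 m → τ = 510.9 N·m clockwise.
Wall normal N acts horizontally at the top; its moment arm is the height L sinθ = 2.77·sin61.9° = 2.443 m, counterclockwise.
Balancing moments: N × 2.443 = 571.7, giving N = 234 N.

N_wall ≈ 234 N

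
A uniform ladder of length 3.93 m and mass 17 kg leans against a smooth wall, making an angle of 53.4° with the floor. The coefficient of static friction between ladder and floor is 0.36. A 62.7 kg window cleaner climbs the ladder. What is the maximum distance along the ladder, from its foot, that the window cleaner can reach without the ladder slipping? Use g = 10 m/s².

d ≈ 1.89 m

Choose the foot of the ladder as the axis so the floor normal and friction both act there and drop out.
Ladder weight 17×10 = 170 N acts at 1.965 m along the ladder; its horizontal arm is 1.965·cos53.4° = 1.172 m → τ = 199.2 N·m clockwise.
Window cleaner weight 62.7×10 = 627 N at distance d → arm d·cos53.4° → τ = 627·d·0.5962 clockwise.
Wall normal N at the top has arm L sinθ = 3.155 m counterclockwise, so Στ = 0 gives N·3.155 = 199.2 + 373.8·d.
ΣFy = 0 ⇒ N_floor = 797 N, so the maximum friction is μ_s·N_floor = 0.36×797 = 286.9 N. ΣFx = 0 ⇒ N_wall = f, so at the slipping point N = 286.9 N.
Substituting: 286.9×3.155 = 199.2 + 373.8·d ⇒ d = (905.2 − 199.2) / 373.8 = 1.89 m.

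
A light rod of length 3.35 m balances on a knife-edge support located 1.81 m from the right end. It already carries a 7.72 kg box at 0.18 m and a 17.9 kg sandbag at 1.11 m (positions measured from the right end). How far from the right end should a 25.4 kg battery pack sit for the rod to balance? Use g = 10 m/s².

Taking torques about the knife-edge support (at 1.81 m from the right end):
Box: 7.72 × 10 = 77.2 N down at 0.18 m → arm 1.63 m, τ = 77.2 × 1.63 = 125.8 N·m clockwise.
Sandbag: 17.9 × 10 = 179 N down at 1.11 m → arm 0.7 m, τ = 179 × 0.7 = 125.3 N·m clockwise.
Net moment of existing loads = 251.1 N·m clockwise.
The battery pack weighs 25.4 × 10 = 254 N and must supply an equal counterclockwise moment, so its lever arm about the knife-edge support is 251.1 / 254 = 0.989 m.
That puts it at 1.81 + 0.989 = 2.8 m from the right end.

x ≈ 2.8 m from the right end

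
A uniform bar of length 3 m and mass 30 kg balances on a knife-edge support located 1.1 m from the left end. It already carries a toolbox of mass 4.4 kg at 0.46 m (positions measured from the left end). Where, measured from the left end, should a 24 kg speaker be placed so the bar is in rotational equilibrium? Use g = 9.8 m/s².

x ≈ 0.717 m from the left end

Taking torques about the knife-edge support (at 1.1 m from the left end):
Beam weight: 30 × 9.8 = 294 N down at 1.5 m → arm 0.4 m, τ = 294 × 0.4 = 117.6 N·m clockwise.
Toolbox: 4.4 × 9.8 = 43.12 N down at 0.46 m → arm 0.64 m, τ = 43.12 × 0.64 = 27.6 N·m counterclockwise.
Net moment of existing loads = 90 N·m clockwise.
The speaker weighs 24 × 9.8 = 235.2 N and must supply an equal counterclockwise moment, so its lever arm about the knife-edge support is 90 / 235.2 = 0.383 m.
That puts it at 1.1 − 0.383 = 0.717 m from the left end.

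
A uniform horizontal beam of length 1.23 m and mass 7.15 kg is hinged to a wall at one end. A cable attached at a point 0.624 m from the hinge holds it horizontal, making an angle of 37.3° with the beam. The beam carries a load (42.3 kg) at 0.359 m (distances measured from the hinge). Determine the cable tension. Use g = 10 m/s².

About the hinge:
Beam weight: 7.15 × 10 = 71.5 N down at 0.615 m → arm 0.615 m, τ = 71.5 × 0.615 = 43.97 N·m clockwise.
Load: 42.3 × 10 = 423 N down at 0.359 m → arm 0.359 m, τ = 423 × 0.359 = 151.9 N·m clockwise.
Total clockwise load moment = 195.9 N·m.
The cable tension T acts at 0.624 m; only its component perpendicular to the beam, T sinθ, produces torque. sin 37.3° = 0.606.
For rotational equilibrium, T × 0.624 × 0.606 = 195.9, so T = 195.9 / 0.3781 = 518 N.

T ≈ 518 N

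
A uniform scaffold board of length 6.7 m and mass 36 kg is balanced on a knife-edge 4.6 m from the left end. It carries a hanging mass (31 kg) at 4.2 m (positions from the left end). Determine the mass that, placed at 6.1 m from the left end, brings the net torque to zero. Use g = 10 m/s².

m ≈ 38.3 kg

Take moments about the knife-edge (at 4.6 m from the left end).
Beam weight: 36 × 10 = 360 N down at 3.35 m → arm 1.25 m, τ = 360 × 1.25 = 450 N·m counterclockwise.
Hanging mass: 31 × 10 = 310 N down at 4.2 m → arm 0.4 m, τ = 310 × 0.4 = 124 N·m counterclockwise.
Net moment of known loads = 574 N·m counterclockwise.
An unknown mass m at 6.1 m has arm 1.5 m; its moment is m·g·1.5 clockwise.
For rotational equilibrium, m × 10 × 1.5 = 574, so m = 574 / (10 × 1.5) = 38.3 kg.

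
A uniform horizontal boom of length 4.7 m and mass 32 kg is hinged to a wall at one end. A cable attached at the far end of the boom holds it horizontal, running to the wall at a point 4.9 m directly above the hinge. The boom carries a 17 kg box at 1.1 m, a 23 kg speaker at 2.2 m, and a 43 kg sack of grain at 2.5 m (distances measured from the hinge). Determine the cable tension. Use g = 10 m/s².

T ≈ 743 N

Sum moments about the hinge (the unknown hinge reaction has zero arm there).
Beam weight: 32 × 10 = 320 N down at 2.35 m → arm 2.35 m, τ = 320 × 2.35 = 752 N·m clockwise.
Box: 17 × 10 = 170 N down at 1.1 m → arm 1.1 m, τ = 170 × 1.1 = 187 N·m clockwise.
Speaker: 23 × 10 = 230 N down at 2.2 m → arm 2.2 m, τ = 230 × 2.2 = 506 N·m clockwise.
Sack of grain: 43 × 10 = 430 N down at 2.5 m → arm 2.5 m, τ = 430 × 2.5 = 1075 N·m clockwise.
Total clockwise load moment = 2520 N·m.
The cable tension T acts at 4.7 m; only its component perpendicular to the boom, T sinθ, produces torque. sinθ = h/√(h²+d²) = 4.9/√(4.9²+4.7²) = 0.7217.
Setting net torque to zero: T × 4.7 × 0.7217 = 2520 → T = 2520 / 3.392 = 743 N.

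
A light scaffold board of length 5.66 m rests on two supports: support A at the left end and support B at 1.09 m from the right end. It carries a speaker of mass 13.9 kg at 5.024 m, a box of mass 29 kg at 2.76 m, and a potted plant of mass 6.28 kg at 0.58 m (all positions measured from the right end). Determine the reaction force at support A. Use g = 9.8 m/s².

Sum moments about support B (its reaction then has zero moment arm).
Speaker: 13.9 × 9.8 = 136.2 N down at 5.024 m → arm 3.934 m, τ = 136.2 × 3.934 = 535.8 N·m counterclockwise.
Box: 29 × 9.8 = 284.2 N down at 2.76 m → arm 1.67 m, τ = 284.2 × 1.67 = 474.6 N·m counterclockwise.
Potted plant: 6.28 × 9.8 = 61.54 N down at 0.58 m → arm 0.51 m, τ = 61.54 × 0.51 = 31.39 N·m clockwise.
Net load moment about support B = 979 N·m counterclockwise.
Reaction R at support A is upward at 5.66 m, arm 4.57 m → moment R × 4.57 clockwise.
For rotational equilibrium, R × 4.57 = 979, so R = 214 N.

R_A ≈ 214 N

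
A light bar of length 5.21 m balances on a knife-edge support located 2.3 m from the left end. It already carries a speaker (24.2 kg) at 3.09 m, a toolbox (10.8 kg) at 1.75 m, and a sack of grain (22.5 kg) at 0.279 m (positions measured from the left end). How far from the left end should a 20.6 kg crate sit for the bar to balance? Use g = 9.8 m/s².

x ≈ 3.87 m from the left end

Choose the knife-edge support (at 2.3 m from the left end) as the axis so the support reaction has zero arm there.
Speaker: 24.2 × 9.8 = 237.2 N down at 3.09 m → arm 0.79 m, τ = 237.2 × 0.79 = 187.4 N·m clockwise.
Toolbox: 10.8 × 9.8 = 105.8 N down at 1.75 m → arm 0.55 m, τ = 105.8 × 0.55 = 58.19 N·m counterclockwise.
Sack of grain: 22.5 × 9.8 = 220.5 N down at 0.279 m → arm 2.021 m, τ = 220.5 × 2.021 = 445.6 N·m counterclockwise.
Net moment of existing loads = 316.4 N·m counterclockwise.
The crate weighs 20.6 × 9.8 = 201.9 N and must supply an equal clockwise moment, so its lever arm about the knife-edge support is 316.4 / 201.9 = 1.57 m.
That puts it at 2.3 + 1.57 = 3.87 m from the left end.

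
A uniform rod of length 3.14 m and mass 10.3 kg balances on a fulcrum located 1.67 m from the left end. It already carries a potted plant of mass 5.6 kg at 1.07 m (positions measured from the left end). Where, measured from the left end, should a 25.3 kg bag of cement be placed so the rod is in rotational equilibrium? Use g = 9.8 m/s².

x ≈ 1.84 m from the left end

Sum moments about the fulcrum (at 1.67 m from the left end) (the support reaction has zero arm there).
Beam weight: 10.3 × 9.8 = 100.9 N down at 1.57 m → arm 0.1 m, τ = 100.9 × 0.1 = 10.09 N·m counterclockwise.
Potted plant: 5.6 × 9.8 = 54.88 N down at 1.07 m → arm 0.6 m, τ = 54.88 × 0.6 = 32.93 N·m counterclockwise.
Net moment of existing loads = 43.02 N·m counterclockwise.
The bag of cement weighs 25.3 × 9.8 = 247.9 N and must supply an equal clockwise moment, so its lever arm about the fulcrum is 43.02 / 247.9 = 0.174 m.
That puts it at 1.67 + 0.174 = 1.84 m from the left end.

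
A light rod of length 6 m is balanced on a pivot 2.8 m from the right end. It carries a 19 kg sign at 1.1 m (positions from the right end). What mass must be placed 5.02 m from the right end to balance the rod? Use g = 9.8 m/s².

About the pivot (at 2.8 m from the right end):
Sign: 19 × 9.8 = 186.2 N down at 1.1 m → arm 1.7 m, τ = 186.2 × 1.7 = 316.5 N·m clockwise.
Net moment of known loads = 316.5 N·m clockwise.
An unknown mass m at 5.02 m has arm 2.22 m; its moment is m·g·2.22 counterclockwise.
Στ = 0 ⇒ m × 9.8 × 2.22 = 316.5 ⇒ m = 316.5 / (9.8 × 2.22) = 14.5 kg.

m ≈ 14.5 kg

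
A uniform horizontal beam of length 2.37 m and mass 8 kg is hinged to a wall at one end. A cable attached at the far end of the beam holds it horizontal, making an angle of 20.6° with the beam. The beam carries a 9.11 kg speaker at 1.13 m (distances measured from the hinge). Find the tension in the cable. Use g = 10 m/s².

About the hinge:
Beam weight: 8 × 10 = 80 N down at 1.185 m → arm 1.185 m, τ = 80 × 1.185 = 94.8 N·m clockwise.
Speaker: 9.11 × 10 = 91.1 N down at 1.13 m → arm 1.13 m, τ = 91.1 × 1.13 = 102.9 N·m clockwise.
Total clockwise load moment = 197.7 N·m.
The cable tension T acts at 2.37 m; only its component perpendicular to the beam, T sinθ, produces torque. sin 20.6° = 0.3518.
Setting net torque to zero: T × 2.37 × 0.3518 = 197.7 → T = 197.7 / 0.8338 = 237 N.

T ≈ 237 N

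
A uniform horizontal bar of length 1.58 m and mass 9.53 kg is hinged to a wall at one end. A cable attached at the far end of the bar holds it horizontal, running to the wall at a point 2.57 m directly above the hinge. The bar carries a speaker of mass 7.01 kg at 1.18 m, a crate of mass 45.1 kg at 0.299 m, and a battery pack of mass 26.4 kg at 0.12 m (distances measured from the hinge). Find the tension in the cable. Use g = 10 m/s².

About the hinge:
Beam weight: 9.53 × 10 = 95.3 N down at 0.79 m → arm 0.79 m, τ = 95.3 × 0.79 = 75.29 N·m clockwise.
Speaker: 7.01 × 10 = 70.1 N down at 1.18 m → arm 1.18 m, τ = 70.1 × 1.18 = 82.72 N·m clockwise.
Crate: 45.1 × 10 = 451 N down at 0.299 m → arm 0.299 m, τ = 451 × 0.299 = 134.8 N·m clockwise.
Battery pack: 26.4 × 10 = 264 N down at 0.12 m → arm 0.12 m, τ = 264 × 0.12 = 31.68 N·m clockwise.
Total clockwise load moment = 324.5 N·m.
The cable tension T acts at 1.58 m; only its component perpendicular to the bar, T sinθ, produces torque. sinθ = h/√(h²+d²) = 2.57/√(2.57²+1.58²) = 0.8519.
For rotational equilibrium, T × 1.58 × 0.8519 = 324.5, so T = 324.5 / 1.346 = 241 N.

T ≈ 241 N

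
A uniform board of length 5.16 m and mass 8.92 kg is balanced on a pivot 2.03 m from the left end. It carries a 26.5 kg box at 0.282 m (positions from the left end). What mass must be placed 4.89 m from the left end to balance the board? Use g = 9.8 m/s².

m ≈ 14.5 kg

About the pivot (at 2.03 m from the left end):
Beam weight: 8.92 × 9.8 = 87.42 N down at 2.58 m → arm 0.55 m, τ = 87.42 × 0.55 = 48.08 N·m clockwise.
Box: 26.5 × 9.8 = 259.7 N down at 0.282 m → arm 1.748 m, τ = 259.7 × 1.748 = 454 N·m counterclockwise.
Net moment of known loads = 405.9 N·m counterclockwise.
An unknown mass m at 4.89 m has arm 2.86 m; its moment is m·g·2.86 clockwise.
Balancing moments: m × 9.8 × 2.86 = 405.9, giving m = 405.9 / (9.8 × 2.86) = 14.5 kg.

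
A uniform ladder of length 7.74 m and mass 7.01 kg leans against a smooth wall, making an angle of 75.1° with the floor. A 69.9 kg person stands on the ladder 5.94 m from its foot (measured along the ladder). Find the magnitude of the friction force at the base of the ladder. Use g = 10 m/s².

Choose the foot of the ladder as the axis so the floor normal and friction both act there and drop out.
Ladder weight 7.01×10 = 70.1 N acts at 3.87 m along the ladder; its horizontal arm is 3.87·cos75.1° = 0.9951 m → τ = 69.76 N·m clockwise.
Person: 69.9×10 = 699 N at 5.94 m → arm 1.527 m → τ = 1067 N·m clockwise.
Wall normal N acts horizontally at the top; its moment arm is the height L sinθ = 7.74·sin75.1° = 7.48 m, counterclockwise.
Στ = 0 ⇒ N × 7.48 = 1137 ⇒ N = 152 N.
ΣFx = 0: friction at the foot balances the wall's push, so f = N_wall = 152 N.

f ≈ 152 N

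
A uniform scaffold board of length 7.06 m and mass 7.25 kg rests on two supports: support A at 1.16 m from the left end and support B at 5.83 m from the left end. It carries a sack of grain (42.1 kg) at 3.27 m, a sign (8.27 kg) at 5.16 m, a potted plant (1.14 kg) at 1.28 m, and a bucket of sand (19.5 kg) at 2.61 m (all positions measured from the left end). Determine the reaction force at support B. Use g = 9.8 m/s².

R_B ≈ 352 N

Choose support A as the axis so its reaction then has zero moment arm.
Beam weight: 7.25 × 9.8 = 71.05 N down at 3.53 m → arm 2.37 m, τ = 71.05 × 2.37 = 168.4 N·m clockwise.
Sack of grain: 42.1 × 9.8 = 412.6 N down at 3.27 m → arm 2.11 m, τ = 412.6 × 2.11 = 870.6 N·m clockwise.
Sign: 8.27 × 9.8 = 81.05 N down at 5.16 m → arm 4 m, τ = 81.05 × 4 = 324.2 N·m clockwise.
Potted plant: 1.14 × 9.8 = 11.17 N down at 1.28 m → arm 0.12 m, τ = 11.17 × 0.12 = 1.34 N·m clockwise.
Bucket of sand: 19.5 × 9.8 = 191.1 N down at 2.61 m → arm 1.45 m, τ = 191.1 × 1.45 = 277.1 N·m clockwise.
Net load moment about support A = 1642 N·m clockwise.
Reaction R at support B is upward at 5.83 m, arm 4.67 m → moment R × 4.67 counterclockwise.
For rotational equilibrium, R × 4.67 = 1642, so R = 352 N.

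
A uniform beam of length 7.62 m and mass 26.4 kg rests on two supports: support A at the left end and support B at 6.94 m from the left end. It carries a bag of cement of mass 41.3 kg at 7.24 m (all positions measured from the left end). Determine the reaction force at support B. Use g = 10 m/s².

R_B ≈ 576 N

Taking torques about support A:
Beam weight: 26.4 × 10 = 264 N down at 3.81 m → arm 3.81 m, τ = 264 × 3.81 = 1006 N·m clockwise.
Bag of cement: 41.3 × 10 = 413 N down at 7.24 m → arm 7.24 m, τ = 413 × 7.24 = 2990 N·m clockwise.
Net load moment about support A = 3996 N·m clockwise.
Reaction R at support B is upward at 6.94 m, arm 6.94 m → moment R × 6.94 counterclockwise.
Setting net torque to zero: R × 6.94 = 3996 → R = 576 N.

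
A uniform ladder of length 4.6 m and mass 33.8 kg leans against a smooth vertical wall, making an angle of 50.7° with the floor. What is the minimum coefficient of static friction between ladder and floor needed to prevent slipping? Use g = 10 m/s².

Choose the foot of the ladder as the axis so the floor normal and friction both act there and drop out.
Ladder weight 33.8×10 = 338 N acts at 2.3 m along the ladder; its horizontal arm is 2.3·cos50.7° = 1.457 m → τ = 492.5 N·m clockwise.
Wall normal N acts horizontally at the top; its moment arm is the height L sinθ = 4.6·sin50.7° = 3.56 m, counterclockwise.
For rotational equilibrium, N × 3.56 = 492.5, so N = 138.3 N.
ΣFx = 0 ⇒ f = N_wall = 138.3 N. ΣFy = 0 ⇒ N_floor = 338 N.
μ_min = f / N_floor = 138.3 / 338 = 0.409.

μ_min ≈ 0.409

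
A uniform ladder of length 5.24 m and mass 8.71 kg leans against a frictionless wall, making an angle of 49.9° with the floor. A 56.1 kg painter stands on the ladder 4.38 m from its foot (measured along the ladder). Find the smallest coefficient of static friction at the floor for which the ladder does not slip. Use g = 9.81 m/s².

μ_min ≈ 0.666

Take moments about the foot of the ladder.
Ladder weight 8.71×9.81 = 85.45 N acts at 2.62 m along the ladder; its horizontal arm is 2.62·cos49.9° = 1.688 m → τ = 144.2 N·m clockwise.
Painter: 56.1×9.81 = 550.3 N at 4.38 m → arm 2.821 m → τ = 1552 N·m clockwise.
Wall normal N acts horizontally at the top; its moment arm is the height L sinθ = 5.24·sin49.9° = 4.008 m, counterclockwise.
Setting net torque to zero: N × 4.008 = 1696 → N = 423.2 N.
ΣFx = 0 ⇒ f = N_wall = 423.2 N. ΣFy = 0 ⇒ N_floor = 635.8 N.
μ_min = f / N_floor = 423.2 / 635.8 = 0.666.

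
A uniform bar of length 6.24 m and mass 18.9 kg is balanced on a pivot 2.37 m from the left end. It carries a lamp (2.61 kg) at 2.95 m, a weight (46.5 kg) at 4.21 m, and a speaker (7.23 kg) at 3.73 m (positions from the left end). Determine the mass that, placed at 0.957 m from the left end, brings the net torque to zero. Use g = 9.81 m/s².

Sum moments about the pivot (at 2.37 m from the left end) (the support reaction has zero arm there).
Beam weight: 18.9 × 9.81 = 185.4 N down at 3.12 m → arm 0.75 m, τ = 185.4 × 0.75 = 139.1 N·m clockwise.
Lamp: 2.61 × 9.81 = 25.6 N down at 2.95 m → arm 0.58 m, τ = 25.6 × 0.58 = 14.85 N·m clockwise.
Weight: 46.5 × 9.81 = 456.2 N down at 4.21 m → arm 1.84 m, τ = 456.2 × 1.84 = 839.4 N·m clockwise.
Speaker: 7.23 × 9.81 = 70.93 N down at 3.73 m → arm 1.36 m, τ = 70.93 × 1.36 = 96.46 N·m clockwise.
Net moment of known loads = 1090 N·m clockwise.
An unknown mass m at 0.957 m has arm 1.413 m; its moment is m·g·1.413 counterclockwise.
For rotational equilibrium, m × 9.81 × 1.413 = 1090, so m = 1090 / (9.81 × 1.413) = 78.6 kg.

m ≈ 78.6 kg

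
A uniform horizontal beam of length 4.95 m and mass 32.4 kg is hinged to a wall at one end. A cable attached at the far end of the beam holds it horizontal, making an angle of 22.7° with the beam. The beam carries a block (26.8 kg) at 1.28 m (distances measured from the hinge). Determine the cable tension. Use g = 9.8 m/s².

T ≈ 587 N

About the hinge:
Beam weight: 32.4 × 9.8 = 317.5 N down at 2.475 m → arm 2.475 m, τ = 317.5 × 2.475 = 785.8 N·m clockwise.
Block: 26.8 × 9.8 = 262.6 N down at 1.28 m → arm 1.28 m, τ = 262.6 × 1.28 = 336.1 N·m clockwise.
Total clockwise load moment = 1122 N·m.
The cable tension T acts at 4.95 m; only its component perpendicular to the beam, T sinθ, produces torque. sin 22.7° = 0.3859.
For rotational equilibrium, T × 4.95 × 0.3859 = 1122, so T = 1122 / 1.91 = 587 N.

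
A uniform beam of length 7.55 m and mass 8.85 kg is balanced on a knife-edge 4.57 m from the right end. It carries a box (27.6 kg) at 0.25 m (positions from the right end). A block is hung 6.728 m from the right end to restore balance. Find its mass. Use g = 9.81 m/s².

m ≈ 58.5 kg

Taking torques about the knife-edge (at 4.57 m from the right end):
Beam weight: 8.85 × 9.81 = 86.82 N down at 3.775 m → arm 0.795 m, τ = 86.82 × 0.795 = 69.02 N·m clockwise.
Box: 27.6 × 9.81 = 270.8 N down at 0.25 m → arm 4.32 m, τ = 270.8 × 4.32 = 1170 N·m clockwise.
Net moment of known loads = 1239 N·m clockwise.
An unknown mass m at 6.728 m has arm 2.158 m; its moment is m·g·2.158 counterclockwise.
For rotational equilibrium, m × 9.81 × 2.158 = 1239, so m = 1239 / (9.81 × 2.158) = 58.5 kg.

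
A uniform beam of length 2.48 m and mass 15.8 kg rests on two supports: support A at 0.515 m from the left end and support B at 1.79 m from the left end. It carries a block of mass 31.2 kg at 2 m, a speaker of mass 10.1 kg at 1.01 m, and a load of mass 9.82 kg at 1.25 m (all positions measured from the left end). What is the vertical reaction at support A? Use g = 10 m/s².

R_A ≈ 120 N

Take moments about support B.
Beam weight: 15.8 × 10 = 158 N down at 1.24 m → arm 0.55 m, τ = 158 × 0.55 = 86.9 N·m counterclockwise.
Block: 31.2 × 10 = 312 N down at 2 m → arm 0.21 m, τ = 312 × 0.21 = 65.52 N·m clockwise.
Speaker: 10.1 × 10 = 101 N down at 1.01 m → arm 0.78 m, τ = 101 × 0.78 = 78.78 N·m counterclockwise.
Load: 9.82 × 10 = 98.2 N down at 1.25 m → arm 0.54 m, τ = 98.2 × 0.54 = 53.03 N·m counterclockwise.
Net load moment about support B = 153.2 N·m counterclockwise.
Reaction R at support A is upward at 0.515 m, arm 1.275 m → moment R × 1.275 clockwise.
Setting net torque to zero: R × 1.275 = 153.2 → R = 120 N.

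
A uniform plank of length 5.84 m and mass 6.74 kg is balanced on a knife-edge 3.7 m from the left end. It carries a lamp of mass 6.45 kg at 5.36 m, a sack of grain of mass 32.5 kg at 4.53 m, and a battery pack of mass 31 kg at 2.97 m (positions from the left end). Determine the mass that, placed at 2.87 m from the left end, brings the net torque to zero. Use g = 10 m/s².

About the knife-edge (at 3.7 m from the left end):
Beam weight: 6.74 × 10 = 67.4 N down at 2.92 m → arm 0.78 m, τ = 67.4 × 0.78 = 52.57 N·m counterclockwise.
Lamp: 6.45 × 10 = 64.5 N down at 5.36 m → arm 1.66 m, τ = 64.5 × 1.66 = 107.1 N·m clockwise.
Sack of grain: 32.5 × 10 = 325 N down at 4.53 m → arm 0.83 m, τ = 325 × 0.83 = 269.8 N·m clockwise.
Battery pack: 31 × 10 = 310 N down at 2.97 m → arm 0.73 m, τ = 310 × 0.73 = 226.3 N·m counterclockwise.
Net moment of known loads = 98.03 N·m clockwise.
An unknown mass m at 2.87 m has arm 0.83 m; its moment is m·g·0.83 counterclockwise.
Balancing moments: m × 10 × 0.83 = 98.03, giving m = 98.03 / (10 × 0.83) = 11.8 kg.

m ≈ 11.8 kg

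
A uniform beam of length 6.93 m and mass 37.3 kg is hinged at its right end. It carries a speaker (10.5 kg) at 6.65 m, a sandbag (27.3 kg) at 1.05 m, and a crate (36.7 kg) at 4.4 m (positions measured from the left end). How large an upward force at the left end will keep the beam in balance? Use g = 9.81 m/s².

Sum moments about the right end (the unknown pivot reaction has zero arm there).
Beam weight: 37.3 × 9.81 = 365.9 N down at 3.465 m → arm 3.465 m, τ = 365.9 × 3.465 = 1268 N·m counterclockwise.
Speaker: 10.5 × 9.81 = 103 N down at 6.65 m → arm 0.28 m, τ = 103 × 0.28 = 28.84 N·m counterclockwise.
Sandbag: 27.3 × 9.81 = 267.8 N down at 1.05 m → arm 5.88 m, τ = 267.8 × 5.88 = 1575 N·m counterclockwise.
Crate: 36.7 × 9.81 = 360 N down at 4.4 m → arm 2.53 m, τ = 360 × 2.53 = 910.8 N·m counterclockwise.
Net moment of the loads = 3783 N·m counterclockwise.
The upward force F acts at the left end, arm 6.93 m, giving F × 6.93 clockwise.
For rotational equilibrium, F × 6.93 = 3783, so F = 3783 / 6.93 = 546 N.

F ≈ 546 N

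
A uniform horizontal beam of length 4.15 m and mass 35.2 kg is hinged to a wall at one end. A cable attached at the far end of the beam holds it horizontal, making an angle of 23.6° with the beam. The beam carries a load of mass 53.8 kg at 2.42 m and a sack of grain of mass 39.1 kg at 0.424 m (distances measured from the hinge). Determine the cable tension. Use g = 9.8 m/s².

T ≈ 1300 N

Taking torques about the hinge:
Beam weight: 35.2 × 9.8 = 345 N down at 2.075 m → arm 2.075 m, τ = 345 × 2.075 = 715.9 N·m clockwise.
Load: 53.8 × 9.8 = 527.2 N down at 2.42 m → arm 2.42 m, τ = 527.2 × 2.42 = 1276 N·m clockwise.
Sack of grain: 39.1 × 9.8 = 383.2 N down at 0.424 m → arm 0.424 m, τ = 383.2 × 0.424 = 162.5 N·m clockwise.
Total clockwise load moment = 2154 N·m.
The cable tension T acts at 4.15 m; only its component perpendicular to the beam, T sinθ, produces torque. sin 23.6° = 0.4003.
Setting net torque to zero: T × 4.15 × 0.4003 = 2154 → T = 2154 / 1.661 = 1300 N.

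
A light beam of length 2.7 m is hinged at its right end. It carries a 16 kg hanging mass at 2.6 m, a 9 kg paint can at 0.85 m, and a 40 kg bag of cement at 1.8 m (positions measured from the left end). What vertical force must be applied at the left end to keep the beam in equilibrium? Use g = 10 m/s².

F ≈ 201 N

Choose the right end as the axis so the unknown pivot reaction has zero arm there.
Hanging mass: 16 × 10 = 160 N down at 2.6 m → arm 0.1 m, τ = 160 × 0.1 = 16 N·m counterclockwise.
Paint can: 9 × 10 = 90 N down at 0.85 m → arm 1.85 m, τ = 90 × 1.85 = 166.5 N·m counterclockwise.
Bag of cement: 40 × 10 = 400 N down at 1.8 m → arm 0.9 m, τ = 400 × 0.9 = 360 N·m counterclockwise.
Net moment of the loads = 542.5 N·m counterclockwise.
The upward force F acts at the left end, arm 2.7 m, giving F × 2.7 clockwise.
For rotational equilibrium, F × 2.7 = 542.5, so F = 542.5 / 2.7 = 201 N.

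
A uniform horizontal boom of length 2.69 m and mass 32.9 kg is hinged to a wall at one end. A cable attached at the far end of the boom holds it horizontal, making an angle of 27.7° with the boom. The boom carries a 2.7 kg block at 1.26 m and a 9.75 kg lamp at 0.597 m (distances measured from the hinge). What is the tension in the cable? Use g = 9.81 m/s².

T ≈ 420 N

Choose the hinge as the axis so the unknown hinge reaction has zero arm there.
Beam weight: 32.9 × 9.81 = 322.7 N down at 1.345 m → arm 1.345 m, τ = 322.7 × 1.345 = 434 N·m clockwise.
Block: 2.7 × 9.81 = 26.49 N down at 1.26 m → arm 1.26 m, τ = 26.49 × 1.26 = 33.38 N·m clockwise.
Lamp: 9.75 × 9.81 = 95.65 N down at 0.597 m → arm 0.597 m, τ = 95.65 × 0.597 = 57.1 N·m clockwise.
Total clockwise load moment = 524.5 N·m.
The cable tension T acts at 2.69 m; only its component perpendicular to the boom, T sinθ, produces torque. sin 27.7° = 0.4648.
Setting net torque to zero: T × 2.69 × 0.4648 = 524.5 → T = 524.5 / 1.25 = 420 N.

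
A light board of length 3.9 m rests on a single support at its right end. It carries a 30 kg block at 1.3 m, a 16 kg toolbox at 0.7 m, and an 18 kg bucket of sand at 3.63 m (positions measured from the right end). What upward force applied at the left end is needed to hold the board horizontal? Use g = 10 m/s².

Taking torques about the right end:
Block: 30 × 10 = 300 N down at 1.3 m → arm 1.3 m, τ = 300 × 1.3 = 390 N·m counterclockwise.
Toolbox: 16 × 10 = 160 N down at 0.7 m → arm 0.7 m, τ = 160 × 0.7 = 112 N·m counterclockwise.
Bucket of sand: 18 × 10 = 180 N down at 3.63 m → arm 3.63 m, τ = 180 × 3.63 = 653.4 N·m counterclockwise.
Net moment of the loads = 1155 N·m counterclockwise.
The upward force F acts at the left end, arm 3.9 m, giving F × 3.9 clockwise.
Στ = 0 ⇒ F × 3.9 = 1155 ⇒ F = 1155 / 3.9 = 296 N.

F ≈ 296 N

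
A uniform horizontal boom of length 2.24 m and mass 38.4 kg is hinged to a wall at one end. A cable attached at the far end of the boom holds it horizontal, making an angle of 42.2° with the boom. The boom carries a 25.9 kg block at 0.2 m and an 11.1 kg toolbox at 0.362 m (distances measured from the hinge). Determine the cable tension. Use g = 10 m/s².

Sum moments about the hinge (the unknown hinge reaction has zero arm there).
Beam weight: 38.4 × 10 = 384 N down at 1.12 m → arm 1.12 m, τ = 384 × 1.12 = 430.1 N·m clockwise.
Block: 25.9 × 10 = 259 N down at 0.2 m → arm 0.2 m, τ = 259 × 0.2 = 51.8 N·m clockwise.
Toolbox: 11.1 × 10 = 111 N down at 0.362 m → arm 0.362 m, τ = 111 × 0.362 = 40.18 N·m clockwise.
Total clockwise load moment = 522.1 N·m.
The cable tension T acts at 2.24 m; only its component perpendicular to the boom, T sinθ, produces torque. sin 42.2° = 0.6717.
Balancing moments: T × 2.24 × 0.6717 = 522.1, giving T = 522.1 / 1.505 = 347 N.

T ≈ 347 N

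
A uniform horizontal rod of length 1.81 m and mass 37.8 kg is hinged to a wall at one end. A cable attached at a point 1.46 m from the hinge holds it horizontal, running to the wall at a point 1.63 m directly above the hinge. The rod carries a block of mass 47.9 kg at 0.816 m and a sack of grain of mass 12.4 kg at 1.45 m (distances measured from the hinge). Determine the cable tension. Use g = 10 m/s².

T ≈ 839 N

Taking torques about the hinge:
Beam weight: 37.8 × 10 = 378 N down at 0.905 m → arm 0.905 m, τ = 378 × 0.905 = 342.1 N·m clockwise.
Block: 47.9 × 10 = 479 N down at 0.816 m → arm 0.816 m, τ = 479 × 0.816 = 390.9 N·m clockwise.
Sack of grain: 12.4 × 10 = 124 N down at 1.45 m → arm 1.45 m, τ = 124 × 1.45 = 179.8 N·m clockwise.
Total clockwise load moment = 912.8 N·m.
The cable tension T acts at 1.46 m; only its component perpendicular to the rod, T sinθ, produces torque. sinθ = h/√(h²+d²) = 1.63/√(1.63²+1.46²) = 0.7449.
Setting net torque to zero: T × 1.46 × 0.7449 = 912.8 → T = 912.8 / 1.088 = 839 N.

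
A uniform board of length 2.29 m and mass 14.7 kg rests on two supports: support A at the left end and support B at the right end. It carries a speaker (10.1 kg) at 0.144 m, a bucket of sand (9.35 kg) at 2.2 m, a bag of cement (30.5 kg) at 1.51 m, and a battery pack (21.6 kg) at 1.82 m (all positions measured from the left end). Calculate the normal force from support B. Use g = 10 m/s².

Choose support A as the axis so its reaction then has zero moment arm.
Beam weight: 14.7 × 10 = 147 N down at 1.145 m → arm 1.145 m, τ = 147 × 1.145 = 168.3 N·m clockwise.
Speaker: 10.1 × 10 = 101 N down at 0.144 m → arm 0.144 m, τ = 101 × 0.144 = 14.54 N·m clockwise.
Bucket of sand: 9.35 × 10 = 93.5 N down at 2.2 m → arm 2.2 m, τ = 93.5 × 2.2 = 205.7 N·m clockwise.
Bag of cement: 30.5 × 10 = 305 N down at 1.51 m → arm 1.51 m, τ = 305 × 1.51 = 460.6 N·m clockwise.
Battery pack: 21.6 × 10 = 216 N down at 1.82 m → arm 1.82 m, τ = 216 × 1.82 = 393.1 N·m clockwise.
Net load moment about support A = 1242 N·m clockwise.
Reaction R at support B is upward at 2.29 m, arm 2.29 m → moment R × 2.29 counterclockwise.
For rotational equilibrium, R × 2.29 = 1242, so R = 542 N.

R_B ≈ 542 N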